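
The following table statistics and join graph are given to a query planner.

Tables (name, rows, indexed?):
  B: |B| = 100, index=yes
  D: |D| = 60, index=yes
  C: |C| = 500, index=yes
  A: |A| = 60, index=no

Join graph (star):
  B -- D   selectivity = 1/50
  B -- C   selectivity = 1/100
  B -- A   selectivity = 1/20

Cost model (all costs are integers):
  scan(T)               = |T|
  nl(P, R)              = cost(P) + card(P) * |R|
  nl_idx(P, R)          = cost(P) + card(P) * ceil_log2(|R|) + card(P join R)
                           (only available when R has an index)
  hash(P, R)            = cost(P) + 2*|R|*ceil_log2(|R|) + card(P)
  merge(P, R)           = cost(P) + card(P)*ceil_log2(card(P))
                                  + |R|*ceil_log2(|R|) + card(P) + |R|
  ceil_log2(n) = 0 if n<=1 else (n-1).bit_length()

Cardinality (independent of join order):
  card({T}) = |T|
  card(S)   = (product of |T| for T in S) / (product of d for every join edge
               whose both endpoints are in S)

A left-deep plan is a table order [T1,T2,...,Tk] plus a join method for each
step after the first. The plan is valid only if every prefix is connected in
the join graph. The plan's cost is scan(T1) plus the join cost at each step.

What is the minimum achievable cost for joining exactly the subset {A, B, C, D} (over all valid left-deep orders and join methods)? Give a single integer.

Selinger DP over subsets of {A,B,C,D}:
  {B}: scan cost=100, card=100
  {D}: scan cost=60, card=60
  {C}: scan cost=500, card=500
  {A}: scan cost=60, card=60
  {BD}: card=120; try (B,nl_idx)→600, (D,nl_idx)→820, (D,hash)→920, (B,merge)→1280, (D,merge)→1320, (B,hash)→1520 …(+2); best=600 via (B,nl_idx)
  {BC}: card=500; try (C,nl_idx)→1500, (B,hash)→2400, (B,nl_idx)→4500, (C,merge)→5900, (B,merge)→6300, (C,hash)→9200 …(+2); best=1500 via (C,nl_idx)
  {AB}: card=300; try (B,nl_idx)→780, (A,hash)→920, (B,merge)→1280, (A,merge)→1320, (B,hash)→1520, (B,nl)→6060 …(+1); best=780 via (B,nl_idx)
  {BCD}: card=600; try (C,nl_idx)→2280, (D,hash)→2720, (D,nl_idx)→5100, (C,merge)→6560, (D,merge)→6920, (C,hash)→9720 …(+2); best=2280 via (C,nl_idx)
  {ABD}: card=360; try (A,hash)→1440, (D,hash)→1800, (A,merge)→1980, (D,nl_idx)→2940, (D,merge)→4200, (A,nl)→7800 …(+1); best=1440 via (A,hash)
  {ABC}: card=1500; try (A,hash)→2720, (C,nl_idx)→4980, (A,merge)→6920, (C,merge)→8780, (C,hash)→10080, (A,nl)→31500 …(+1); best=2720 via (A,hash)
  {ABCD}: card=1800; try (A,hash)→3600, (D,hash)→4940, (C,nl_idx)→6480, (A,merge)→9300, (C,merge)→10040, (C,hash)→10800 …(+5); best=3600 via (A,hash)

3600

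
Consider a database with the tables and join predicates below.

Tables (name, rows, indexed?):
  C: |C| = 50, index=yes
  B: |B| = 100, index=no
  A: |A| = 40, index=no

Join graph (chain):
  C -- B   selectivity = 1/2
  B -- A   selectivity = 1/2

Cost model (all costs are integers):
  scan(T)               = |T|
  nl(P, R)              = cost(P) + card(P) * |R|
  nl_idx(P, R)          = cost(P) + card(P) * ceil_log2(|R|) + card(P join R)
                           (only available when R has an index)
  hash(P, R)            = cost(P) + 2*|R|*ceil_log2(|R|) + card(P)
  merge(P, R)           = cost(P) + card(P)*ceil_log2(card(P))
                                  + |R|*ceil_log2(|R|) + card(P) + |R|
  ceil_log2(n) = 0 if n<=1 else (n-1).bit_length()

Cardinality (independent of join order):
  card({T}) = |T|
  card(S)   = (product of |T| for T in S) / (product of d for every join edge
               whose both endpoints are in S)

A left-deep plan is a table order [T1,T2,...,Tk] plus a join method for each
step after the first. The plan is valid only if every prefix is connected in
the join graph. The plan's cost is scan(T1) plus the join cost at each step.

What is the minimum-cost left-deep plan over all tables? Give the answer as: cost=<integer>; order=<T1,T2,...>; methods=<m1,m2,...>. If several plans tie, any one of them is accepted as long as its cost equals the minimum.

Selinger DP (subsets sized 1..n):
  {C}: scan cost=50, card=50
  {B}: scan cost=100, card=100
  {A}: scan cost=40, card=40
  {BC}: card=2500; try (C,hash)→800, (B,merge)→1200, (C,merge)→1250, (B,hash)→1500, (C,nl_idx)→3200, (B,nl)→5050 …(+1); best=800 via (C,hash)
  {AB}: card=2000; try (A,hash)→680, (B,merge)→1120, (A,merge)→1180, (B,hash)→1480, (B,nl)→4040, (A,nl)→4100; best=680 via (A,hash)
  {ABC}: card=50000; try (C,hash)→3280, (A,hash)→3780, (C,merge)→25030, (A,merge)→33580, (C,nl_idx)→62680, (C,nl)→100680 …(+1); best=3280 via (C,hash)

cost=3280; order=B,A,C; methods=hash,hash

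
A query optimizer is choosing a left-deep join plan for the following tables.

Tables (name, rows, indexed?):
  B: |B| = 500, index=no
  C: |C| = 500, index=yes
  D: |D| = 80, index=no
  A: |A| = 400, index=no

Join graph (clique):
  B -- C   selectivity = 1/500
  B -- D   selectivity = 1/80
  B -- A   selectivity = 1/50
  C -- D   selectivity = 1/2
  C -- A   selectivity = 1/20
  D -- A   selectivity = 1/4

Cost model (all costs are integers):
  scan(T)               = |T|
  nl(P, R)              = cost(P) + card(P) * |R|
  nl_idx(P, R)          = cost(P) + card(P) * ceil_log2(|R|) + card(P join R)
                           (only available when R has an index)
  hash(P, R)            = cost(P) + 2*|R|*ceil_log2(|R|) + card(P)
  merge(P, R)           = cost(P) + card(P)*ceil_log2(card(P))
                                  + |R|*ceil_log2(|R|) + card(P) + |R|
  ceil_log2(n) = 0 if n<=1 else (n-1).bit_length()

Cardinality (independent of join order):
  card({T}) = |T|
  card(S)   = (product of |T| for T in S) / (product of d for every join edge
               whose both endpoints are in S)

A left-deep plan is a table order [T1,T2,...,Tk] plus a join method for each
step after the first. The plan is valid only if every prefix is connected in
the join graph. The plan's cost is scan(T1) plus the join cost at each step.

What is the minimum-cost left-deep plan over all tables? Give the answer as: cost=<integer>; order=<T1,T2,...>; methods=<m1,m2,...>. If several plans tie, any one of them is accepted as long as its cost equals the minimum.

cost=13120; order=B,D,C,A; methods=hash,nl_idx,merge

Selinger DP (subsets sized 1..n):
  {B}: scan cost=500, card=500
  {C}: scan cost=500, card=500
  {D}: scan cost=80, card=80
  {A}: scan cost=400, card=400
  {BC}: card=500; try (C,nl_idx)→5500, (C,hash)→10000, (B,hash)→10000, (C,merge)→10500, (B,merge)→10500, (C,nl)→250500 …(+1); best=5500 via (C,nl_idx)
  {BD}: card=500; try (D,hash)→2120, (B,merge)→5720, (D,merge)→6140, (B,hash)→9160, (B,nl)→40080, (D,nl)→40500; best=2120 via (D,hash)
  {AB}: card=4000; try (A,hash)→8200, (B,merge)→9400, (A,merge)→9500, (B,hash)→9800, (B,nl)→200400, (A,nl)→200500; best=8200 via (A,hash)
  {CD}: card=20000; try (D,hash)→2120, (C,merge)→5720, (D,merge)→6140, (C,hash)→9160, (C,nl_idx)→20800, (C,nl)→40080 …(+1); best=2120 via (D,hash)
  {AC}: card=10000; try (A,hash)→8200, (C,merge)→9400, (A,merge)→9500, (C,hash)→9800, (C,nl_idx)→14000, (C,nl)→200400 …(+1); best=8200 via (A,hash)
  {AD}: card=8000; try (D,hash)→1920, (A,merge)→4720, (D,merge)→5040, (A,hash)→7360, (A,nl)→32080, (D,nl)→32400; best=1920 via (D,hash)
  {BCD}: card=250; try (C,nl_idx)→6870, (D,hash)→7120, (D,merge)→11140, (C,hash)→11620, (C,merge)→12120, (B,hash)→31120 …(+4); best=6870 via (C,nl_idx)
  {ABC}: card=200; try (A,hash)→13200, (A,merge)→14500, (C,hash)→21200, (B,hash)→27200, (C,nl_idx)→44400, (C,merge)→65200 …(+4); best=13200 via (A,hash)
  {ABD}: card=1000; try (A,hash)→9820, (A,merge)→11120, (D,hash)→13320, (B,hash)→18920, (D,merge)→60840, (B,merge)→118920 …(+3); best=9820 via (A,hash)
  {ACD}: card=100000; try (C,hash)→18920, (D,hash)→19320, (A,hash)→29320, (C,merge)→118920, (D,merge)→158840, (C,nl_idx)→173920 …(+4); best=18920 via (C,hash)
  {ABCD}: card=25; try (A,merge)→13120, (A,hash)→14320, (D,hash)→14520, (D,merge)→15640, (C,nl_idx)→18845, (C,hash)→19820 …(+7); best=13120 via (A,merge)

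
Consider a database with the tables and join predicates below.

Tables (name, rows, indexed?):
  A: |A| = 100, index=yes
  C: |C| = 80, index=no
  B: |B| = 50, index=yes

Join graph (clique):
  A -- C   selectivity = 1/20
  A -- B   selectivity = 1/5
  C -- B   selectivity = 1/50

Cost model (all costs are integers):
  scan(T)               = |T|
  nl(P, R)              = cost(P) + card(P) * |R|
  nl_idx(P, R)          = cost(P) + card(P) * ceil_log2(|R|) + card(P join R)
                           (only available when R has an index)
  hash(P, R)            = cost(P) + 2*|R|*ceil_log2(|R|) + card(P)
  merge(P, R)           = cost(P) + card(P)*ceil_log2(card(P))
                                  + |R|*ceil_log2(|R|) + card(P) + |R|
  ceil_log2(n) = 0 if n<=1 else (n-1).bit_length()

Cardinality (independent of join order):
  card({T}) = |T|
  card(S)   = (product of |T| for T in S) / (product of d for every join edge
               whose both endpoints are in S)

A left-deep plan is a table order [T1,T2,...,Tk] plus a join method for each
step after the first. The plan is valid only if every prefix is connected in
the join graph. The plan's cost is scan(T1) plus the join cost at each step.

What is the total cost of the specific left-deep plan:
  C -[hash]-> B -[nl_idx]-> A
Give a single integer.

1400

step 1: scan C: cost=80, card=80
step 2: join B via hash
    card(P join B) = 80*50/(50) = 80
    cost = 80 + 2*50*6 + 80 = 760
step 3: join A via nl_idx
    card(P join A) = 80*100/(20*5) = 80
    cost = 760 + 80*7 + 80 = 1400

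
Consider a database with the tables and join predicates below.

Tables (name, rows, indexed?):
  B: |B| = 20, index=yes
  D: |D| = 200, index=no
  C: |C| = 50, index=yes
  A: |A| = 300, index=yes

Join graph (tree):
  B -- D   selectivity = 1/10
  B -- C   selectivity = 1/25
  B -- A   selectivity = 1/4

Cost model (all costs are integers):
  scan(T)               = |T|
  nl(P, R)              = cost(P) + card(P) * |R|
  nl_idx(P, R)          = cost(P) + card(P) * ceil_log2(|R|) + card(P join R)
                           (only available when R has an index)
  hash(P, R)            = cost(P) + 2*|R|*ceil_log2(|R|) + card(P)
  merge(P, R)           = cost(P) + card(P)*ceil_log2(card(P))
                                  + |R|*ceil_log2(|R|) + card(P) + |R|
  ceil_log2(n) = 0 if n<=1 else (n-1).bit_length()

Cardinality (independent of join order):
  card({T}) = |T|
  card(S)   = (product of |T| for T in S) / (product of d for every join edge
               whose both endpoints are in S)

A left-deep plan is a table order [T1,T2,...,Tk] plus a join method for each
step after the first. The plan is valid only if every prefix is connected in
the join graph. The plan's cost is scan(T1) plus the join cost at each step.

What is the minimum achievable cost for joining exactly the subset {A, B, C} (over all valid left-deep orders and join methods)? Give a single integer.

2900

Selinger DP over subsets of {A,B,C}:
  {B}: scan cost=20, card=20
  {C}: scan cost=50, card=50
  {A}: scan cost=300, card=300
  {BC}: card=40; try (C,nl_idx)→180, (B,hash)→300, (B,nl_idx)→340, (C,merge)→490, (B,merge)→520, (C,hash)→640 …(+2); best=180 via (C,nl_idx)
  {AB}: card=1500; try (B,hash)→800, (A,nl_idx)→1700, (A,merge)→3140, (B,nl_idx)→3300, (B,merge)→3420, (A,hash)→5440 …(+2); best=800 via (B,hash)
  {ABC}: card=3000; try (C,hash)→2900, (A,merge)→3460, (A,nl_idx)→3540, (A,hash)→5620, (A,nl)→12180, (C,nl_idx)→12800 …(+2); best=2900 via (C,hash)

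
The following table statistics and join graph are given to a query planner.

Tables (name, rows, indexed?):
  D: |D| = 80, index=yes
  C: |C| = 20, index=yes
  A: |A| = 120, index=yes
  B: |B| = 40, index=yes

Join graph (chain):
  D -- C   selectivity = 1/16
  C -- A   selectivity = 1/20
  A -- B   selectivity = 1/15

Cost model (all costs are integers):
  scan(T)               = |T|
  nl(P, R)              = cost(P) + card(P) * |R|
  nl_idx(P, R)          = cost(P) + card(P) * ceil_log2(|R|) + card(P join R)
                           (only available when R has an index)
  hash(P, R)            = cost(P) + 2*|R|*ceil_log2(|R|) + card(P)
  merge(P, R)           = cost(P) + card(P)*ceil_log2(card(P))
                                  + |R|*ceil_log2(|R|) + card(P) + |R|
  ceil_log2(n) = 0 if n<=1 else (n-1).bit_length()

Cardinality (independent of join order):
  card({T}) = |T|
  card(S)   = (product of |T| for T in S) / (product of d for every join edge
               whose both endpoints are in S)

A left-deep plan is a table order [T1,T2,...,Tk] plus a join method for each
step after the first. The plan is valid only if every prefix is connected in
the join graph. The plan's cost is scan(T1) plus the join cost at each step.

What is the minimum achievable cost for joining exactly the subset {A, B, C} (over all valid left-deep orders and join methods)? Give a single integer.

Selinger DP over subsets of {A,B,C}:
  {C}: scan cost=20, card=20
  {A}: scan cost=120, card=120
  {B}: scan cost=40, card=40
  {AC}: card=120; try (A,nl_idx)→280, (C,hash)→440, (C,nl_idx)→840, (A,merge)→1100, (C,merge)→1200, (A,hash)→1720 …(+2); best=280 via (A,nl_idx)
  {AB}: card=320; try (A,nl_idx)→640, (B,hash)→720, (B,nl_idx)→1160, (A,merge)→1280, (B,merge)→1360, (A,hash)→1760 …(+2); best=640 via (A,nl_idx)
  {ABC}: card=320; try (B,hash)→880, (C,hash)→1160, (B,nl_idx)→1320, (B,merge)→1520, (C,nl_idx)→2560, (C,merge)→3960 …(+2); best=880 via (B,hash)

880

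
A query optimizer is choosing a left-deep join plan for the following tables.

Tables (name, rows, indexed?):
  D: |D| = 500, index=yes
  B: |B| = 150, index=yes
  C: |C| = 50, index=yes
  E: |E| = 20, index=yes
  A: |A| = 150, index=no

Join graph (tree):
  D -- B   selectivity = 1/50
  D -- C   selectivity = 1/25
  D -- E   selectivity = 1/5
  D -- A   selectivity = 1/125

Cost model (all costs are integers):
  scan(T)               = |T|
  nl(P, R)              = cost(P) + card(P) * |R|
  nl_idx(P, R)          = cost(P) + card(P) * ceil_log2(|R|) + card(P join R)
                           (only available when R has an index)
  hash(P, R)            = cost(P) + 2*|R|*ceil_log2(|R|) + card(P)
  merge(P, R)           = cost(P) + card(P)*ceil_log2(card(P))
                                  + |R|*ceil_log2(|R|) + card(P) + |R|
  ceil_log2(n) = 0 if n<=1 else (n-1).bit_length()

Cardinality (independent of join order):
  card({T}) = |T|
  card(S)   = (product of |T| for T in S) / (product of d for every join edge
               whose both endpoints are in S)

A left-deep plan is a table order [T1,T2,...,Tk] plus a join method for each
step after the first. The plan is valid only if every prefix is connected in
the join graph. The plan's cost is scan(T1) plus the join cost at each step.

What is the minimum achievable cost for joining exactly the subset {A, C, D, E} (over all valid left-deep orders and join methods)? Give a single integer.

Selinger DP over subsets of {A,C,D,E}:
  {D}: scan cost=500, card=500
  {C}: scan cost=50, card=50
  {E}: scan cost=20, card=20
  {A}: scan cost=150, card=150
  {CD}: card=1000; try (D,nl_idx)→1500, (C,hash)→1600, (C,nl_idx)→4500, (D,merge)→5400, (C,merge)→5850, (D,hash)→9100 …(+2); best=1500 via (D,nl_idx)
  {DE}: card=2000; try (E,hash)→1200, (D,nl_idx)→2200, (E,nl_idx)→5000, (D,merge)→5140, (E,merge)→5620, (D,hash)→9040 …(+2); best=1200 via (E,hash)
  {AD}: card=600; try (D,nl_idx)→2100, (A,hash)→3400, (D,merge)→6500, (A,merge)→6850, (D,hash)→9300, (D,nl)→75150 …(+1); best=2100 via (D,nl_idx)
  {CDE}: card=4000; try (E,hash)→2700, (C,hash)→3800, (E,nl_idx)→10500, (E,merge)→12620, (C,nl_idx)→17200, (E,nl)→21500 …(+2); best=2700 via (E,hash)
  {ACD}: card=1200; try (C,hash)→3300, (A,hash)→4900, (C,nl_idx)→6900, (C,merge)→9050, (A,merge)→13850, (C,nl)→32100 …(+1); best=3300 via (C,hash)
  {ADE}: card=2400; try (E,hash)→2900, (A,hash)→5600, (E,nl_idx)→7500, (E,merge)→8820, (E,nl)→14100, (A,merge)→26550 …(+1); best=2900 via (E,hash)
  {ACDE}: card=4800; try (E,hash)→4700, (C,hash)→5900, (A,hash)→9100, (E,nl_idx)→14100, (E,merge)→17820, (C,nl_idx)→22100 …(+5); best=4700 via (E,hash)

4700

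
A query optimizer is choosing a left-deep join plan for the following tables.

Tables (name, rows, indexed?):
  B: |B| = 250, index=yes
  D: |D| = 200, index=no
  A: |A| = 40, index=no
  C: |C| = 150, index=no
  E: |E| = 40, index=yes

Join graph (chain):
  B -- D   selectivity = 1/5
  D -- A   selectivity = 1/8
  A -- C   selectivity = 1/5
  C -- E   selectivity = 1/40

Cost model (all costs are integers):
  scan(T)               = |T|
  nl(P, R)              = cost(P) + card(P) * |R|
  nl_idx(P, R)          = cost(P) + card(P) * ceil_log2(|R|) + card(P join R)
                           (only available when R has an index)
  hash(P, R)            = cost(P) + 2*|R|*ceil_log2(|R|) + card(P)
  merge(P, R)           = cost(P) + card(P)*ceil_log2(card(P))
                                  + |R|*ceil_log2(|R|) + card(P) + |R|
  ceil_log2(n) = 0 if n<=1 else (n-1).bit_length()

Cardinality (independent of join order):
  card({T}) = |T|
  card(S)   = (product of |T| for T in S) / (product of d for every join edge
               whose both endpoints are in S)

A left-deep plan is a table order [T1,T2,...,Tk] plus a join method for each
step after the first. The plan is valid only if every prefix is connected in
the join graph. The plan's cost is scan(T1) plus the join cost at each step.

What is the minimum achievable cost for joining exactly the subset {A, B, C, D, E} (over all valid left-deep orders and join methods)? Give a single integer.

39810

Selinger DP over subsets of {A,B,C,D,E}:
  {B}: scan cost=250, card=250
  {D}: scan cost=200, card=200
  {A}: scan cost=40, card=40
  {C}: scan cost=150, card=150
  {E}: scan cost=40, card=40
  {BD}: card=10000; try (D,hash)→3700, (B,merge)→4250, (D,merge)→4300, (B,hash)→4400, (B,nl_idx)→11800, (B,nl)→50200 …(+1); best=3700 via (D,hash)
  {AD}: card=1000; try (A,hash)→880, (D,merge)→2120, (A,merge)→2280, (D,hash)→3280, (D,nl)→8040, (A,nl)→8200; best=880 via (A,hash)
  {AC}: card=1200; try (A,hash)→780, (C,merge)→1670, (A,merge)→1780, (C,hash)→2480, (C,nl)→6040, (A,nl)→6150; best=780 via (A,hash)
  {CE}: card=150; try (E,hash)→780, (E,nl_idx)→1200, (C,merge)→1670, (E,merge)→1780, (C,hash)→2480, (C,nl)→6040 …(+1); best=780 via (E,hash)
  {ABD}: card=50000; try (B,hash)→5880, (B,merge)→14130, (A,hash)→14180, (B,nl_idx)→58880, (A,merge)→153980, (B,nl)→250880 …(+1); best=5880 via (B,hash)
  {ACD}: card=30000; try (C,hash)→4280, (D,hash)→5180, (C,merge)→13230, (D,merge)→16980, (C,nl)→150880, (D,nl)→240780; best=4280 via (C,hash)
  {ACE}: card=1200; try (A,hash)→1410, (A,merge)→2410, (E,hash)→2460, (A,nl)→6780, (E,nl_idx)→9180, (E,merge)→15460 …(+1); best=1410 via (A,hash)
  {ABCD}: card=1500000; try (B,hash)→38280, (C,hash)→58280, (B,merge)→486530, (C,merge)→857230, (B,nl_idx)→1744280, (B,nl)→7504280 …(+1); best=38280 via (B,hash)
  {ACDE}: card=30000; try (D,hash)→5810, (D,merge)→17610, (E,hash)→34760, (E,nl_idx)→214280, (D,nl)→241410, (E,merge)→484560 …(+1); best=5810 via (D,hash)
  {ABCDE}: card=1500000; try (B,hash)→39810, (B,merge)→488060, (E,hash)→1538760, (B,nl_idx)→1745810, (B,nl)→7505810, (E,nl_idx)→10538280 …(+2); best=39810 via (B,hash)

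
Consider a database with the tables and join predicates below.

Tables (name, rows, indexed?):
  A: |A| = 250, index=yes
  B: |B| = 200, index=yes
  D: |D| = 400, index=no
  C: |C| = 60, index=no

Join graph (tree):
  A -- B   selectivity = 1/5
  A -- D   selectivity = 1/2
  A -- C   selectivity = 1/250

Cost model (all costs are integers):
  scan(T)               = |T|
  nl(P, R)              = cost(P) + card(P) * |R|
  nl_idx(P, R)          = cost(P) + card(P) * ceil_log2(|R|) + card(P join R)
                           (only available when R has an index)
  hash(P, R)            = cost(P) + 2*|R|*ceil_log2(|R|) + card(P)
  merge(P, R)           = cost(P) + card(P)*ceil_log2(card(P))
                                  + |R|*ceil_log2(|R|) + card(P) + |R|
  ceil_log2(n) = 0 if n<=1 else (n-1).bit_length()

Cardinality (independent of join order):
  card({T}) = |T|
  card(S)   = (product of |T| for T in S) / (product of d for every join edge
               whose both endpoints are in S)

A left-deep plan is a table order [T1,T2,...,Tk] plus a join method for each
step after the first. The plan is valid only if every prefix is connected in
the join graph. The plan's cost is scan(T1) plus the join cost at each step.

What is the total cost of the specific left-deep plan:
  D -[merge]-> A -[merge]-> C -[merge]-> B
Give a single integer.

step 1: scan D: cost=400, card=400
step 2: join A via merge
    card(P join A) = 400*250/(2) = 50000
    cost = 400 + 400*9 + 250*8 + 400 + 250 = 6650
step 3: join C via merge
    card(P join C) = 50000*60/(250) = 12000
    cost = 6650 + 50000*16 + 60*6 + 50000 + 60 = 857070
step 4: join B via merge
    card(P join B) = 12000*200/(5) = 480000
    cost = 857070 + 12000*14 + 200*8 + 12000 + 200 = 1038870

1038870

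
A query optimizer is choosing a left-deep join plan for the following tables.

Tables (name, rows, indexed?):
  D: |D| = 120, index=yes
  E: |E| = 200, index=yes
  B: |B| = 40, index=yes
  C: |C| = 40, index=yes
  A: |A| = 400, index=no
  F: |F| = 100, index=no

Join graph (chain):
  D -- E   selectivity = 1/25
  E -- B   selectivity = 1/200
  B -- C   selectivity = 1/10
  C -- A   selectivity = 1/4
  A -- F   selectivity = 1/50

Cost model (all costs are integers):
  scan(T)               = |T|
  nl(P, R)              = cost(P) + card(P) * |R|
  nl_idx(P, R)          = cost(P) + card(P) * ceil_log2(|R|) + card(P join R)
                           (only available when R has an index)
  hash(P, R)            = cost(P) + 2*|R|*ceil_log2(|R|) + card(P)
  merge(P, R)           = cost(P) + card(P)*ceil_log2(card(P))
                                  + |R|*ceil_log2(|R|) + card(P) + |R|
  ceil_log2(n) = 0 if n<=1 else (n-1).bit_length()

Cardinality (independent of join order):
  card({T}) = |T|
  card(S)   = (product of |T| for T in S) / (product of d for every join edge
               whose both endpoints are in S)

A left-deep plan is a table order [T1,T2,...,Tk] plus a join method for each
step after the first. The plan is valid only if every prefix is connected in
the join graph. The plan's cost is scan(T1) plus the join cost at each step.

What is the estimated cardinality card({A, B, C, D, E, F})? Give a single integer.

153600

Tables in S: A(400), B(40), C(40), D(120), E(200), F(100)
Edges inside S: D-E(d=25), E-B(d=200), B-C(d=10), C-A(d=4), A-F(d=50)
numerator = 400 * 40 * 40 * 120 * 200 * 100 = 1536000000000
denominator = 25 * 200 * 10 * 4 * 50 = 10000000
card(S) = 1536000000000 / 10000000 = 153600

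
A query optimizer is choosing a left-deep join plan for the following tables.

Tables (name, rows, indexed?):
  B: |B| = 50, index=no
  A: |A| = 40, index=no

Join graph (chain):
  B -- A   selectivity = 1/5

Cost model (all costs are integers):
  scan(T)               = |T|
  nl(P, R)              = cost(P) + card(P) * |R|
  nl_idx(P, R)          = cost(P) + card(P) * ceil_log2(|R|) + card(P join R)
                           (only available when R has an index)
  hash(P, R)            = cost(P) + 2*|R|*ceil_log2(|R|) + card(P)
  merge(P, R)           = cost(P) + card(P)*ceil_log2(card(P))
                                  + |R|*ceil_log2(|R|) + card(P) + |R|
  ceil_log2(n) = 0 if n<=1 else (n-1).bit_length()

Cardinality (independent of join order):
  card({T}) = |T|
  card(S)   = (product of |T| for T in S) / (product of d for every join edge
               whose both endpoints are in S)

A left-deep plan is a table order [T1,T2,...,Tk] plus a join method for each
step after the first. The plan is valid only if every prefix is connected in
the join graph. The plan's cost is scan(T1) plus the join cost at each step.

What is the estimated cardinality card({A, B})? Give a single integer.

Tables in S: A(40), B(50)
Edges inside S: B-A(d=5)
numerator = 40 * 50 = 2000
denominator = 5 = 5
card(S) = 2000 / 5 = 400

400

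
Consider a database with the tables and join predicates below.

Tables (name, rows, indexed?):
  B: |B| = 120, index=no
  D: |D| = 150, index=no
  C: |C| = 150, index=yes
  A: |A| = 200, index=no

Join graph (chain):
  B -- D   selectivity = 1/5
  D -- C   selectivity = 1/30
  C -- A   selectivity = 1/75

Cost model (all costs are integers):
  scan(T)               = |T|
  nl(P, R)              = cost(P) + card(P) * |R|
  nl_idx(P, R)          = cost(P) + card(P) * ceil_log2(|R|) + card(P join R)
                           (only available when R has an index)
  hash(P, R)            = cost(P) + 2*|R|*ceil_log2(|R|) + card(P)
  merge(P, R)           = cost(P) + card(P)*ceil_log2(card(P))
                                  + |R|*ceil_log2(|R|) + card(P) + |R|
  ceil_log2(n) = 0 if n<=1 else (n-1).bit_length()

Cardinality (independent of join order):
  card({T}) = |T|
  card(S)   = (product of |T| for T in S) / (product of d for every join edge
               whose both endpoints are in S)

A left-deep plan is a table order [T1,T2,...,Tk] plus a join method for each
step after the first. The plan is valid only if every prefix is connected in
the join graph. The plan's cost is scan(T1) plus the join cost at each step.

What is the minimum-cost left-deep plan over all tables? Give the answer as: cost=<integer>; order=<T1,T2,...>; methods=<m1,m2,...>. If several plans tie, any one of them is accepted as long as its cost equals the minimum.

cost=8680; order=A,C,D,B; methods=nl_idx,hash,hash

Selinger DP (subsets sized 1..n):
  {B}: scan cost=120, card=120
  {D}: scan cost=150, card=150
  {C}: scan cost=150, card=150
  {A}: scan cost=200, card=200
  {BD}: card=3600; try (B,hash)→1980, (D,merge)→2430, (B,merge)→2460, (D,hash)→2640, (D,nl)→18120, (B,nl)→18150; best=1980 via (B,hash)
  {CD}: card=750; try (C,nl_idx)→2100, (D,hash)→2700, (C,hash)→2700, (D,merge)→2850, (C,merge)→2850, (D,nl)→22650 …(+1); best=2100 via (C,nl_idx)
  {AC}: card=400; try (C,nl_idx)→2200, (C,hash)→2800, (A,merge)→3300, (C,merge)→3350, (A,hash)→3500, (A,nl)→30150 …(+1); best=2200 via (C,nl_idx)
  {BCD}: card=18000; try (B,hash)→4530, (C,hash)→7980, (B,merge)→11310, (C,nl_idx)→48780, (C,merge)→50130, (B,nl)→92100 …(+1); best=4530 via (B,hash)
  {ACD}: card=2000; try (D,hash)→5000, (A,hash)→6050, (D,merge)→7550, (A,merge)→12150, (D,nl)→62200, (A,nl)→152100; best=5000 via (D,hash)
  {ABCD}: card=48000; try (B,hash)→8680, (A,hash)→25730, (B,merge)→29960, (B,nl)→245000, (A,merge)→294330, (A,nl)→3604530; best=8680 via (B,hash)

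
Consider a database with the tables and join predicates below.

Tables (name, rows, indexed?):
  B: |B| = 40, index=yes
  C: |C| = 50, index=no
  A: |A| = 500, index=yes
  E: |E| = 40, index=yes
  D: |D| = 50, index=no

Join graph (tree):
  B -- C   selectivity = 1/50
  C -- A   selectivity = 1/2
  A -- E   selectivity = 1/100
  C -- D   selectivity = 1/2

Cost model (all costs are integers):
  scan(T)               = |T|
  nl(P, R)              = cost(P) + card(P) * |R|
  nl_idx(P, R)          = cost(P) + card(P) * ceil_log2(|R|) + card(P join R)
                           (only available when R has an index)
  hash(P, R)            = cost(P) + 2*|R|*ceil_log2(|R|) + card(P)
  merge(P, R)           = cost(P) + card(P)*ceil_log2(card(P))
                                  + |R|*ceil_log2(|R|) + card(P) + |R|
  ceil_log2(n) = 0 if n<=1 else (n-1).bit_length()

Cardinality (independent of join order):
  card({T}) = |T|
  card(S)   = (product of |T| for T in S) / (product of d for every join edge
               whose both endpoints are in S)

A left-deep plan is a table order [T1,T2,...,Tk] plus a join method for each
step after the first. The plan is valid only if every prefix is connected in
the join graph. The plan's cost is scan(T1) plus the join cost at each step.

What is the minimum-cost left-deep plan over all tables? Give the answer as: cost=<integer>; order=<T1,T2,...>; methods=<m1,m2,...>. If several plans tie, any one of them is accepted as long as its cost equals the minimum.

cost=11480; order=E,A,C,B,D; methods=nl_idx,hash,hash,hash

Selinger DP (subsets sized 1..n):
  {B}: scan cost=40, card=40
  {C}: scan cost=50, card=50
  {A}: scan cost=500, card=500
  {E}: scan cost=40, card=40
  {D}: scan cost=50, card=50
  {BC}: card=40; try (B,nl_idx)→390, (B,hash)→580, (C,merge)→670, (C,hash)→680, (B,merge)→680, (C,nl)→2040 …(+1); best=390 via (B,nl_idx)
  {AC}: card=12500; try (C,hash)→1600, (A,merge)→5400, (C,merge)→5850, (A,hash)→9100, (A,nl_idx)→13000, (A,nl)→25050 …(+1); best=1600 via (C,hash)
  {CD}: card=1250; try (D,hash)→700, (C,hash)→700, (D,merge)→750, (C,merge)→750, (D,nl)→2550, (C,nl)→2550; best=700 via (D,hash)
  {AE}: card=200; try (A,nl_idx)→600, (E,hash)→1480, (E,nl_idx)→3700, (A,merge)→5320, (E,merge)→5780, (A,hash)→9080 …(+2); best=600 via (A,nl_idx)
  {ABC}: card=10000; try (A,merge)→5670, (A,hash)→9430, (A,nl_idx)→10750, (B,hash)→14580, (A,nl)→20390, (B,nl_idx)→86600 …(+2); best=5670 via (A,merge)
  {BCD}: card=1000; try (D,merge)→1020, (D,hash)→1030, (D,nl)→2390, (B,hash)→2430, (B,nl_idx)→9200, (B,merge)→15980 …(+1); best=1020 via (D,merge)
  {ACE}: card=5000; try (C,hash)→1400, (C,merge)→2750, (C,nl)→10600, (E,hash)→14580, (E,nl_idx)→81600, (E,merge)→189380 …(+1); best=1400 via (C,hash)
  {ACD}: card=312500; try (A,hash)→10950, (D,hash)→14700, (A,merge)→20700, (D,merge)→189450, (A,nl_idx)→324450, (A,nl)→625700 …(+1); best=10950 via (A,hash)
  {ABCE}: card=4000; try (B,hash)→6880, (E,hash)→16150, (B,nl_idx)→35400, (E,nl_idx)→69670, (B,merge)→71680, (E,merge)→155950 …(+2); best=6880 via (B,hash)
  {ABCD}: card=250000; try (A,hash)→11020, (D,hash)→16270, (A,merge)→17020, (D,merge)→156020, (A,nl_idx)→260020, (B,hash)→323930 …(+5); best=11020 via (A,hash)
  {ACDE}: card=125000; try (D,hash)→7000, (D,merge)→71750, (D,nl)→251400, (E,hash)→323930, (E,nl_idx)→2010950, (E,merge)→6261230 …(+1); best=7000 via (D,hash)
  {ABCDE}: card=100000; try (D,hash)→11480, (D,merge)→59230, (B,hash)→132480, (D,nl)→206880, (E,hash)→261500, (B,nl_idx)→857000 …(+5); best=11480 via (D,hash)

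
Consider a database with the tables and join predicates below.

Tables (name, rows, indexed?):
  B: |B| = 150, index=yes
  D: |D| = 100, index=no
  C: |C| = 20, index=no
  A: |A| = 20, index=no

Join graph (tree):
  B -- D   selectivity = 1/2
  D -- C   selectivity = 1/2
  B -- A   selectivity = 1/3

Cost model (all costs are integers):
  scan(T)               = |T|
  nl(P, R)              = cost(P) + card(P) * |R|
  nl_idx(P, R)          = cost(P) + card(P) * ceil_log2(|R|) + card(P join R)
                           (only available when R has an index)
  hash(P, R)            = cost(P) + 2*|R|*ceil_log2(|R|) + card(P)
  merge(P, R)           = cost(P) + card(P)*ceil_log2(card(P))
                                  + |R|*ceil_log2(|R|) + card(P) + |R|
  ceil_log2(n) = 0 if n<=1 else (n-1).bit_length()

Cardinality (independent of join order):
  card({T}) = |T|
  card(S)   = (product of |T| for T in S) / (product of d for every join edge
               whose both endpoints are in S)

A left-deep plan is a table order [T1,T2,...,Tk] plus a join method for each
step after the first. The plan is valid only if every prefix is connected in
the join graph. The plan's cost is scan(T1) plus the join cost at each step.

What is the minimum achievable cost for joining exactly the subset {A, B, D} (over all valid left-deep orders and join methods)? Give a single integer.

2900

Selinger DP over subsets of {A,B,D}:
  {B}: scan cost=150, card=150
  {D}: scan cost=100, card=100
  {A}: scan cost=20, card=20
  {BD}: card=7500; try (D,hash)→1700, (B,merge)→2250, (D,merge)→2300, (B,hash)→2600, (B,nl_idx)→8400, (B,nl)→15100 …(+1); best=1700 via (D,hash)
  {AB}: card=1000; try (A,hash)→500, (B,nl_idx)→1180, (B,merge)→1490, (A,merge)→1620, (B,hash)→2440, (B,nl)→3020 …(+1); best=500 via (A,hash)
  {ABD}: card=50000; try (D,hash)→2900, (A,hash)→9400, (D,merge)→12300, (D,nl)→100500, (A,merge)→106820, (A,nl)→151700; best=2900 via (D,hash)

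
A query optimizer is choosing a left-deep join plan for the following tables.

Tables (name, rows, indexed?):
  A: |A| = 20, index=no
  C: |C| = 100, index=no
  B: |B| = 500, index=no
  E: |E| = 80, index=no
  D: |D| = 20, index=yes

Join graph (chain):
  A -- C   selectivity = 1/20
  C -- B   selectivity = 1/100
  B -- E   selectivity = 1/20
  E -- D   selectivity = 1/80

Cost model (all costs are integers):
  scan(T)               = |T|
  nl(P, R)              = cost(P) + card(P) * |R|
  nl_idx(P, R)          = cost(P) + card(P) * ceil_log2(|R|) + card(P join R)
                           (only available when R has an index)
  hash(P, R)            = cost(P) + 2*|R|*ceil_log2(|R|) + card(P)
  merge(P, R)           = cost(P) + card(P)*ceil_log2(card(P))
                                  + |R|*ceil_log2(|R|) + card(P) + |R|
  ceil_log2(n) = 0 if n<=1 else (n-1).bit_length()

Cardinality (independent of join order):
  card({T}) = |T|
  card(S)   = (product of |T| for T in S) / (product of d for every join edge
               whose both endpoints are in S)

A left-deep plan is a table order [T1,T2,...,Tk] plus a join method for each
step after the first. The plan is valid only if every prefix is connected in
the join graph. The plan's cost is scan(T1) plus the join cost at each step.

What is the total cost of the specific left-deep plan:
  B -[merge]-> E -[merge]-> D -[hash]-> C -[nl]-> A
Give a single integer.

42160

step 1: scan B: cost=500, card=500
step 2: join E via merge
    card(P join E) = 500*80/(20) = 2000
    cost = 500 + 500*9 + 80*7 + 500 + 80 = 6140
step 3: join D via merge
    card(P join D) = 2000*20/(80) = 500
    cost = 6140 + 2000*11 + 20*5 + 2000 + 20 = 30260
step 4: join C via hash
    card(P join C) = 500*100/(100) = 500
    cost = 30260 + 2*100*7 + 500 = 32160
step 5: join A via nl
    card(P join A) = 500*20/(20) = 500
    cost = 32160 + 500*20 = 42160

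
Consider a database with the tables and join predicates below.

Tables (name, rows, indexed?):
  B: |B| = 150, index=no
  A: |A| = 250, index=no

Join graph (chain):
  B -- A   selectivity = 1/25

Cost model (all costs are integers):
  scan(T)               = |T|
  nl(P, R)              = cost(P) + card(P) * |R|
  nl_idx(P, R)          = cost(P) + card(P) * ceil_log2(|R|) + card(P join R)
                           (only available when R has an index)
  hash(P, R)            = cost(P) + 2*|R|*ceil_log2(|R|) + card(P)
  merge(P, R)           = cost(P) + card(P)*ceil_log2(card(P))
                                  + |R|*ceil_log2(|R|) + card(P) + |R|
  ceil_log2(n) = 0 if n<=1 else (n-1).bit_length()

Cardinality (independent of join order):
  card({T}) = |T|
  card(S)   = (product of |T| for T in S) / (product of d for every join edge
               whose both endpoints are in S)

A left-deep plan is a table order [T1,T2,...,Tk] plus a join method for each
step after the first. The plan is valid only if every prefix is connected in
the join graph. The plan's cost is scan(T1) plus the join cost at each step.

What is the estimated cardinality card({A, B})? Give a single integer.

Tables in S: A(250), B(150)
Edges inside S: B-A(d=25)
numerator = 250 * 150 = 37500
denominator = 25 = 25
card(S) = 37500 / 25 = 1500

1500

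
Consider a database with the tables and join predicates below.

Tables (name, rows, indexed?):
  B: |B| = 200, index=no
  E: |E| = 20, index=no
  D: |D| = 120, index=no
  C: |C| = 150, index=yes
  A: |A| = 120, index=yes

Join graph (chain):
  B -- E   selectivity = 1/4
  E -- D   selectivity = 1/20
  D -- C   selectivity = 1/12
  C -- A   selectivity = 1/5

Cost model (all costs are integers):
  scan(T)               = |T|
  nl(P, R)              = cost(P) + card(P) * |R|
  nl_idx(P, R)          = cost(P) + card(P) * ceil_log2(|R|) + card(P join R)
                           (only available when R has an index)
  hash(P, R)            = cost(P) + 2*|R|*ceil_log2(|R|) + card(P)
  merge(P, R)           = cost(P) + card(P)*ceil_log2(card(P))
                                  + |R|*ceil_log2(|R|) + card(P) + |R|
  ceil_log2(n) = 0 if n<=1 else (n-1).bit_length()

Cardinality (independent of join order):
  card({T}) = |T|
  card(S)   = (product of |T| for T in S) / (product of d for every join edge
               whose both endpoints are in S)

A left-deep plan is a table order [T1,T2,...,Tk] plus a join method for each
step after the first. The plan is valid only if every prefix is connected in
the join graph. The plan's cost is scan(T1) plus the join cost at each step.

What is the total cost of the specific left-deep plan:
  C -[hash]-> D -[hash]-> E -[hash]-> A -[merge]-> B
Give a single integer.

step 1: scan C: cost=150, card=150
step 2: join D via hash
    card(P join D) = 150*120/(12) = 1500
    cost = 150 + 2*120*7 + 150 = 1980
step 3: join E via hash
    card(P join E) = 1500*20/(20) = 1500
    cost = 1980 + 2*20*5 + 1500 = 3680
step 4: join A via hash
    card(P join A) = 1500*120/(5) = 36000
    cost = 3680 + 2*120*7 + 1500 = 6860
step 5: join B via merge
    card(P join B) = 36000*200/(4) = 1800000
    cost = 6860 + 36000*16 + 200*8 + 36000 + 200 = 620660

620660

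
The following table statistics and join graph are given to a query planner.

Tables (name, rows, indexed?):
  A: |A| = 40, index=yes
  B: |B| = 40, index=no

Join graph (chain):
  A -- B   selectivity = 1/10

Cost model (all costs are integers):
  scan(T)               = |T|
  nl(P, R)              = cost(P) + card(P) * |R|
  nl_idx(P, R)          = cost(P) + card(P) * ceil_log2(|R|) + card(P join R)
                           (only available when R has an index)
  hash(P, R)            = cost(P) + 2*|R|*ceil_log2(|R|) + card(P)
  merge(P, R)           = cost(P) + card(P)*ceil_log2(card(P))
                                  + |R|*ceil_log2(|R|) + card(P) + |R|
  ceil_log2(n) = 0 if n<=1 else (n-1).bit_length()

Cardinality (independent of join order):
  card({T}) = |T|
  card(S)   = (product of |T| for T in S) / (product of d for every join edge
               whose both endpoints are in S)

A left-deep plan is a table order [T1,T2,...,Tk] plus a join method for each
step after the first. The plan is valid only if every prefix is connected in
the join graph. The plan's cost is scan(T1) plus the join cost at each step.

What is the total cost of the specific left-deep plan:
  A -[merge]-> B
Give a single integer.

600

step 1: scan A: cost=40, card=40
step 2: join B via merge
    card(P join B) = 40*40/(10) = 160
    cost = 40 + 40*6 + 40*6 + 40 + 40 = 600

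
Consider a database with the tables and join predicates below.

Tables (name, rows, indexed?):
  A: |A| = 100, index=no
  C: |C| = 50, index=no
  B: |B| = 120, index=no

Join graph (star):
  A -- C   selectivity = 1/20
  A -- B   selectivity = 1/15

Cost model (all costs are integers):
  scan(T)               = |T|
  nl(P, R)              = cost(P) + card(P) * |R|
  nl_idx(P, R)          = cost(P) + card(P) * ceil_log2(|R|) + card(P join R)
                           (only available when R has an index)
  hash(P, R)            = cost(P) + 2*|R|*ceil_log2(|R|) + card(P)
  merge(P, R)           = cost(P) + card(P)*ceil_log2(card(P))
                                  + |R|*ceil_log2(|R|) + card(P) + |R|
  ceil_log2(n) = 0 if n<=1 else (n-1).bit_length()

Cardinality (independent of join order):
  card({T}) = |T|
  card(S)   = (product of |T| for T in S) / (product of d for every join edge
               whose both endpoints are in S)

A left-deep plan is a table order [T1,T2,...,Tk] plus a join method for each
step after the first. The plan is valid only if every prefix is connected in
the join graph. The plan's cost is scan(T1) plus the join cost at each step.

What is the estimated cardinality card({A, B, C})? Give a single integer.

2000

Tables in S: A(100), B(120), C(50)
Edges inside S: A-C(d=20), A-B(d=15)
numerator = 100 * 120 * 50 = 600000
denominator = 20 * 15 = 300
card(S) = 600000 / 300 = 2000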